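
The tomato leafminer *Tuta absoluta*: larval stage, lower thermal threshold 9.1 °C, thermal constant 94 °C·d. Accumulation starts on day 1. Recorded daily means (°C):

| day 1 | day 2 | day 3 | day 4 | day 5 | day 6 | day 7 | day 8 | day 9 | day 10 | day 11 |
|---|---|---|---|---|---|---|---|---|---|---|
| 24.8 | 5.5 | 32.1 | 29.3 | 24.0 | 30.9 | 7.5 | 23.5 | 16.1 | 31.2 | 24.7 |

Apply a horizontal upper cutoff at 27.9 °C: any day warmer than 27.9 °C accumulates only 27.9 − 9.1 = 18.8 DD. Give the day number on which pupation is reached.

Daily DD above 9.1 °C (capped at 18.8): 15.7, 0.0, 18.8, 18.8, 14.9, 18.8, 0.0, 14.4, 7.0, 18.8, 15.6.
Cumulative: 15.7, 15.7, 34.5, 53.3, 68.2, 87.0, 87.0, 101.4, 108.4, 127.2, 142.8.
The total first reaches 94 DD on day 8.

day 8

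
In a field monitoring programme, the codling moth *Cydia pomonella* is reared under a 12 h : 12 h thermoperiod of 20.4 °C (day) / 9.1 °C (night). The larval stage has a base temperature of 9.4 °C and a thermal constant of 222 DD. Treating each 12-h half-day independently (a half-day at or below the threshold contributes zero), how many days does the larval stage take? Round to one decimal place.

Day half: max(0, 20.4 − 9.4) × 0.5 = 11.0 × 0.5 = 5.50 DD.
Night half: max(0, 9.1 − 9.4) × 0.5 = 0.0 × 0.5 = 0.00 DD.
Per 24 h: 5.50 DD/day.
Duration = 222 / 5.50 = 40.364 ≈ 40.4 days.

40.4 days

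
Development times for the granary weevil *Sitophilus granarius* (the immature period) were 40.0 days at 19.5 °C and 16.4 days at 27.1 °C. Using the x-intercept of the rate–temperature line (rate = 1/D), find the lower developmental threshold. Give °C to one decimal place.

Linear rate model ⇒ the product D·(T − T_b) is constant across temperatures.
40.0·(19.5 − T_b) = 16.4·(27.1 − T_b)
T_b = (40.0·19.5 − 16.4·27.1) / (40.0 − 16.4) = 335.56 / 23.6 = 14.219 °C ≈ 14.2 °C.

14.2 °C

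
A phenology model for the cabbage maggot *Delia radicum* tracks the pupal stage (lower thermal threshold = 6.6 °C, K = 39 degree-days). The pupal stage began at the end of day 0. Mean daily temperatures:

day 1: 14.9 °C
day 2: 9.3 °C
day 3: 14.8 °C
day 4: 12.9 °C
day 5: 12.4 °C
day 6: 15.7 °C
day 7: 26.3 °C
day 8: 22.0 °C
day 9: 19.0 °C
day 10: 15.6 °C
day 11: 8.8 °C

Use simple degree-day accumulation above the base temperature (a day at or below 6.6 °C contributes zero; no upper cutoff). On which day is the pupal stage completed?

Daily DD above 6.6 °C: 8.3, 2.7, 8.2, 6.3, 5.8, 9.1, 19.7, 15.4, 12.4, 9.0, 2.2.
Cumulative: 8.3, 11.0, 19.2, 25.5, 31.3, 40.4, 60.1, 75.5, 87.9, 96.9, 99.1.
The total first reaches 39 DD on day 6.

day 6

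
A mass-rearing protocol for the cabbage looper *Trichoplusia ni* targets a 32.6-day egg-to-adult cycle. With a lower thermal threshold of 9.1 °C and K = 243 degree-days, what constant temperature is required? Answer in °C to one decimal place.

Required daily accumulation = 243 / 32.6 = 7.454 DD/day.
T = T_base + 7.454 = 9.1 + 7.454 = 16.554 ≈ 16.6 °C.

16.6 °C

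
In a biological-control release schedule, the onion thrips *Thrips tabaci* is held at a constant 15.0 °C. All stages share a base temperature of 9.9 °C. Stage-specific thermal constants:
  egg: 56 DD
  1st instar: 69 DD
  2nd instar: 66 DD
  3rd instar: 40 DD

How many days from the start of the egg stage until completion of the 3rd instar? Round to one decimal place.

45.3 days

Daily accumulation at 15.0 °C = 15.0 − 9.9 = 5.1 DD/day.
Total K = 56 + 69 + 66 + 40 = 231 DD.
Total duration = 231 / 5.1 = 45.294 ≈ 45.3 days.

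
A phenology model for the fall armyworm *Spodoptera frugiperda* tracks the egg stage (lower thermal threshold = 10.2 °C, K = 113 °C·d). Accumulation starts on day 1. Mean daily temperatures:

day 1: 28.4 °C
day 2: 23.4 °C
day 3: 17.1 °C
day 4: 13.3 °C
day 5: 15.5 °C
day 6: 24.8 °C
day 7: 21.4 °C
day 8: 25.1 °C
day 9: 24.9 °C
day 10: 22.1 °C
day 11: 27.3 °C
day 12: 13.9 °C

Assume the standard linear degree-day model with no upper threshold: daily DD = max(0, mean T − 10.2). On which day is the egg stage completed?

day 10

Daily DD above 10.2 °C: 18.2, 13.2, 6.9, 3.1, 5.3, 14.6, 11.2, 14.9, 14.7, 11.9, 17.1, 3.7.
Cumulative: 18.2, 31.4, 38.3, 41.4, 46.7, 61.3, 72.5, 87.4, 102.1, 114.0, 131.1, 134.8.
The total first reaches 113 DD on day 10.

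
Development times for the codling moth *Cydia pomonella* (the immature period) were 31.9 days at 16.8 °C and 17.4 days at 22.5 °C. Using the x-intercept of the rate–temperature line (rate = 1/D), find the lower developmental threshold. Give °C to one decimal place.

Linear rate model ⇒ the product D·(T − T_b) is constant across temperatures.
31.9·(16.8 − T_b) = 17.4·(22.5 − T_b)
T_b = (31.9·16.8 − 17.4·22.5) / (31.9 − 17.4) = 144.42 / 14.5 = 9.960 °C ≈ 10.0 °C.

10.0 °C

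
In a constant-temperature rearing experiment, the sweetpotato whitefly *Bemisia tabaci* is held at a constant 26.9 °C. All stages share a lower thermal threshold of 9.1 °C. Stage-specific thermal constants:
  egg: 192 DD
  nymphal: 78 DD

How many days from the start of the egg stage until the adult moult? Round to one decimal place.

15.2 days

Daily accumulation at 26.9 °C = 26.9 − 9.1 = 17.8 DD/day.
Total K = 192 + 78 = 270 DD.
Total duration = 270 / 17.8 = 15.169 ≈ 15.2 days.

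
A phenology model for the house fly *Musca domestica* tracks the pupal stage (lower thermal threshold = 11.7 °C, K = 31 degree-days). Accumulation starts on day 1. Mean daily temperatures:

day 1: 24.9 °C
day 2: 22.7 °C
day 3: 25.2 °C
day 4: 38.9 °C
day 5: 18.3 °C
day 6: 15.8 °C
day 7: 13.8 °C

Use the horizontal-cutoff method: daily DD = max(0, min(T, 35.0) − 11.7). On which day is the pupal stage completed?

Daily DD above 11.7 °C (capped at 23.3): 13.2, 11.0, 13.5, 23.3, 6.6, 4.1, 2.1.
Cumulative: 13.2, 24.2, 37.7, 61.0, 67.6, 71.7, 73.8.
The total first reaches 31 DD on day 3.

day 3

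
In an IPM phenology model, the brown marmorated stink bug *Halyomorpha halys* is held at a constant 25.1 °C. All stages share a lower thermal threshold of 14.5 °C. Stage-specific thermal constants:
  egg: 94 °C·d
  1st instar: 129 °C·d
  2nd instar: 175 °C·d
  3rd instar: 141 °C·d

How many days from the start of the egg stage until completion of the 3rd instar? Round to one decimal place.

Daily accumulation at 25.1 °C = 25.1 − 14.5 = 10.6 DD/day.
Total K = 94 + 129 + 175 + 141 = 539 DD.
Total duration = 539 / 10.6 = 50.849 ≈ 50.8 days.

50.8 days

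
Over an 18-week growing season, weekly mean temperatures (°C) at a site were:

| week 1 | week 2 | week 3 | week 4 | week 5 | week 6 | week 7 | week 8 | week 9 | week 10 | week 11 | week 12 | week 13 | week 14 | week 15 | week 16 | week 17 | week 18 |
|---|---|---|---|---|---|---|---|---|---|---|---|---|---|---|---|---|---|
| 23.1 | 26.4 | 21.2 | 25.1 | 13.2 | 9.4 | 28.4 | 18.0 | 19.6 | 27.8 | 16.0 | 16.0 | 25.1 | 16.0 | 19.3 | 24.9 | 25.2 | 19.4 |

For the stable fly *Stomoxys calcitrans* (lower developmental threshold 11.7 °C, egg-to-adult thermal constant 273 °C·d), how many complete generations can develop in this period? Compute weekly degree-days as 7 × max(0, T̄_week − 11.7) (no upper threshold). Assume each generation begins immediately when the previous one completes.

4 generations

Weekly DD (7 × max(0, T̄ − 11.7)): 79.8, 102.9, 66.5, 93.8, 10.5, 0.0, 116.9, 44.1, 55.3, 112.7, 30.1, 30.1, 93.8, 30.1, 53.2, 92.4, 94.5, 53.9.
Season total = 1160.6 DD.
Complete generations = ⌊1160.6 / 273⌋ = 4.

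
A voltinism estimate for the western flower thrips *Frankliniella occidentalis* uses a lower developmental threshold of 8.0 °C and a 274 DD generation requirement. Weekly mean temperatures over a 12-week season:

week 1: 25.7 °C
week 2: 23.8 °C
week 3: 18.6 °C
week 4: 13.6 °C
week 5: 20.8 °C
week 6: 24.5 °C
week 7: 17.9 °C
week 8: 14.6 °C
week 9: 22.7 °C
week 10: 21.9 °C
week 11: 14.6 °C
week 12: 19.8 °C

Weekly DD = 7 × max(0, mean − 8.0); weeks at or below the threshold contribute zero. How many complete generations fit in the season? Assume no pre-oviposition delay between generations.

3 generations

Weekly DD (7 × max(0, T̄ − 8.0)): 123.9, 110.6, 74.2, 39.2, 89.6, 115.5, 69.3, 46.2, 102.9, 97.3, 46.2, 82.6.
Season total = 997.5 DD.
Complete generations = ⌊997.5 / 274⌋ = 3.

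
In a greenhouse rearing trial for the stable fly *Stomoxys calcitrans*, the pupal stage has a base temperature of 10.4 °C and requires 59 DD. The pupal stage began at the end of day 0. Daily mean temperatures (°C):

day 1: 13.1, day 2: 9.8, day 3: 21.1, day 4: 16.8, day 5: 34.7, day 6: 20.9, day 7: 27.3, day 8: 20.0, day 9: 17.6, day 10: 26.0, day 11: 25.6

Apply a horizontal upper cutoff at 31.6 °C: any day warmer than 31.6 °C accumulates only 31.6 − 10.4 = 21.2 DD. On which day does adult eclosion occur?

Daily DD above 10.4 °C (capped at 21.2): 2.7, 0.0, 10.7, 6.4, 21.2, 10.5, 16.9, 9.6, 7.2, 15.6, 15.2.
Cumulative: 2.7, 2.7, 13.4, 19.8, 41.0, 51.5, 68.4, 78.0, 85.2, 100.8, 116.0.
The total first reaches 59 DD on day 7.

day 7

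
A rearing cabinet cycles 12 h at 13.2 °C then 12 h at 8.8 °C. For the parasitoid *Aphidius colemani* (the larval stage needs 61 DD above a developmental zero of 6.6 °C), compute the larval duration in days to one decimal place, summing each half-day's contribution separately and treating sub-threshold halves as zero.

Day half: max(0, 13.2 − 6.6) × 0.5 = 6.6 × 0.5 = 3.30 DD.
Night half: max(0, 8.8 − 6.6) × 0.5 = 2.2 × 0.5 = 1.10 DD.
Per 24 h: 4.40 DD/day.
Duration = 61 / 4.40 = 13.864 ≈ 13.9 days.

13.9 days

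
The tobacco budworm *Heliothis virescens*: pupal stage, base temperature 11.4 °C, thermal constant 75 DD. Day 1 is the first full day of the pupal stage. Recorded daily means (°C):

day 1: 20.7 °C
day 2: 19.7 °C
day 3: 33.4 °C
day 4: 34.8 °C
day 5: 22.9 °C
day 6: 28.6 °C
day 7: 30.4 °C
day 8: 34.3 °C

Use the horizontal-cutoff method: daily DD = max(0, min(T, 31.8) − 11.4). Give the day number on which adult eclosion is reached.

Daily DD above 11.4 °C (capped at 20.4): 9.3, 8.3, 20.4, 20.4, 11.5, 17.2, 19.0, 20.4.
Cumulative: 9.3, 17.6, 38.0, 58.4, 69.9, 87.1, 106.1, 126.5.
The total first reaches 75 DD on day 6.

day 6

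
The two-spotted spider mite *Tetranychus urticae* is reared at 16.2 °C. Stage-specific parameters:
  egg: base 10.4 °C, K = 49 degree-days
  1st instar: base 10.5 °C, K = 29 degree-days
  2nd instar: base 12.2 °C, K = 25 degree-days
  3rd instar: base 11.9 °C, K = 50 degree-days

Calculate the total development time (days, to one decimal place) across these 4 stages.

egg: 49 / (16.2 − 10.4) = 49 / 5.8 = 8.448 d.
1st instar: 29 / (16.2 − 10.5) = 29 / 5.7 = 5.088 d.
2nd instar: 25 / (16.2 − 12.2) = 25 / 4.0 = 6.250 d.
3rd instar: 50 / (16.2 − 11.9) = 50 / 4.3 = 11.628 d.
Sum = 31.414 ≈ 31.4 days.

31.4 days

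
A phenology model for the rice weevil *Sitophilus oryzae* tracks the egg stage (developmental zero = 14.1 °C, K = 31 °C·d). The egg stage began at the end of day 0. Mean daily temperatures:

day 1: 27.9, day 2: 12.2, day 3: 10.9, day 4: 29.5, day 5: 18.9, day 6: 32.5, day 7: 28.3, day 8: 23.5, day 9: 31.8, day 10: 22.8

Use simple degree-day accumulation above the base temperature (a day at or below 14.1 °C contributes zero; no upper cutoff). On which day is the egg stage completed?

Daily DD above 14.1 °C: 13.8, 0.0, 0.0, 15.4, 4.8, 18.4, 14.2, 9.4, 17.7, 8.7.
Cumulative: 13.8, 13.8, 13.8, 29.2, 34.0, 52.4, 66.6, 76.0, 93.7, 102.4.
The total first reaches 31 DD on day 5.

day 5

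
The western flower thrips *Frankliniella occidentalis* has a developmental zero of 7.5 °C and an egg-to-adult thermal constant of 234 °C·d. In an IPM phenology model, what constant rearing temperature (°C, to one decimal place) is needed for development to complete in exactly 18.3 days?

20.3 °C

Required daily accumulation = 234 / 18.3 = 12.787 DD/day.
T = T_base + 12.787 = 7.5 + 12.787 = 20.287 ≈ 20.3 °C.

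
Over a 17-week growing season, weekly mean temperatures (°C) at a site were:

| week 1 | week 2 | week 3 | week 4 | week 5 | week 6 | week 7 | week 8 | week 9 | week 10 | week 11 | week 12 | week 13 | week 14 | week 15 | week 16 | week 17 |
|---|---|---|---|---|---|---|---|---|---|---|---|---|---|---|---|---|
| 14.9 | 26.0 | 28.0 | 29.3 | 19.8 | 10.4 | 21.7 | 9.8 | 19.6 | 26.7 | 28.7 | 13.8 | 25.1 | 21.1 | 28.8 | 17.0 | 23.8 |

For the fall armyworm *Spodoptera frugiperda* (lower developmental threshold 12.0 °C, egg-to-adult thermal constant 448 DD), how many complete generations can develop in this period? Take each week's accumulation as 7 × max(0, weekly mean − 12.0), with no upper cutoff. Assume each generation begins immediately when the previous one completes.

2 generations

Weekly DD (7 × max(0, T̄ − 12.0)): 20.3, 98.0, 112.0, 121.1, 54.6, 0.0, 67.9, 0.0, 53.2, 102.9, 116.9, 12.6, 91.7, 63.7, 117.6, 35.0, 82.6.
Season total = 1150.1 DD.
Complete generations = ⌊1150.1 / 448⌋ = 2.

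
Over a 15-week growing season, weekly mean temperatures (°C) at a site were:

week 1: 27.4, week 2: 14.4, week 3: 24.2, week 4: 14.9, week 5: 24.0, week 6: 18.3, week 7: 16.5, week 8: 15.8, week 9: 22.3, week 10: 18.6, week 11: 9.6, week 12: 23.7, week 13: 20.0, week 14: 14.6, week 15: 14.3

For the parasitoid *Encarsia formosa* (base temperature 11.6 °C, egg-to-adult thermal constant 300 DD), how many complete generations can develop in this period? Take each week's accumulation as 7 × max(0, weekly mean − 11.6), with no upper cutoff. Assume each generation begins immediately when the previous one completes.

Weekly DD (7 × max(0, T̄ − 11.6)): 110.6, 19.6, 88.2, 23.1, 86.8, 46.9, 34.3, 29.4, 74.9, 49.0, 0.0, 84.7, 58.8, 21.0, 18.9.
Season total = 746.2 DD.
Complete generations = ⌊746.2 / 300⌋ = 2.

2 generations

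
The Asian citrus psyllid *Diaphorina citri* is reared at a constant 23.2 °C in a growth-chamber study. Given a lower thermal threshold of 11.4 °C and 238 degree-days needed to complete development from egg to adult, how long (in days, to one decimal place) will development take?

20.2 days

Daily accumulation = 23.2 − 11.4 = 11.8 DD/day.
Duration = 238 / 11.8 = 20.169 ≈ 20.2 days.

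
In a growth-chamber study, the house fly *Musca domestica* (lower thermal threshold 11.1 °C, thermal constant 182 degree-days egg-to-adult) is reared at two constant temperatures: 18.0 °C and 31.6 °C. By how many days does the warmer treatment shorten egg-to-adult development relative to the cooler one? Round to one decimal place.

17.5 days

At 18.0 °C: 182 / (18.0 − 11.1) = 182 / 6.9 = 26.377 d.
At 31.6 °C: 182 / (31.6 − 11.1) = 182 / 20.5 = 8.878 d.
Difference = |26.377 − 8.878| = 17.499 ≈ 17.5 days.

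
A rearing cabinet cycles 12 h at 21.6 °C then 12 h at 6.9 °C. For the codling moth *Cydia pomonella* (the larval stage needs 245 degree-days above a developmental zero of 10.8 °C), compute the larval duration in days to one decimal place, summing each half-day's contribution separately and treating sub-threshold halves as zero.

Day half: max(0, 21.6 − 10.8) × 0.5 = 10.8 × 0.5 = 5.40 DD.
Night half: max(0, 6.9 − 10.8) × 0.5 = 0.0 × 0.5 = 0.00 DD.
Per 24 h: 5.40 DD/day.
Duration = 245 / 5.40 = 45.370 ≈ 45.4 days.

45.4 days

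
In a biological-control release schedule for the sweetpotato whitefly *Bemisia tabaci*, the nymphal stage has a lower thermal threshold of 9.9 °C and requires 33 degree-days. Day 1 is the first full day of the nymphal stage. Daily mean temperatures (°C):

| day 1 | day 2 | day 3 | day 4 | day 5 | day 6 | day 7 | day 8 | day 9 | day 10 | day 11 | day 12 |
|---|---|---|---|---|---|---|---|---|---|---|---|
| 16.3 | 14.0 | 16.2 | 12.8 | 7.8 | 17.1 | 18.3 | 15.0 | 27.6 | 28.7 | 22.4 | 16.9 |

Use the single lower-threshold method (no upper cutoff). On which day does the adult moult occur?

day 7

Daily DD above 9.9 °C: 6.4, 4.1, 6.3, 2.9, 0.0, 7.2, 8.4, 5.1, 17.7, 18.8, 12.5, 7.0.
Cumulative: 6.4, 10.5, 16.8, 19.7, 19.7, 26.9, 35.3, 40.4, 58.1, 76.9, 89.4, 96.4.
The total first reaches 33 DD on day 7.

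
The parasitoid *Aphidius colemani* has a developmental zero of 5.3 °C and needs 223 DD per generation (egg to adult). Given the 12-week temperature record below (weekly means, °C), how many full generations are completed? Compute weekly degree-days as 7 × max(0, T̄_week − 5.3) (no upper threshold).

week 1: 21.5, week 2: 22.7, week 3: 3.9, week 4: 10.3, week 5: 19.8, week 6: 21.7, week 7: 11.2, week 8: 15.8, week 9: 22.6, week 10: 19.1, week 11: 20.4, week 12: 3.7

4 generations

Weekly DD (7 × max(0, T̄ − 5.3)): 113.4, 121.8, 0.0, 35.0, 101.5, 114.8, 41.3, 73.5, 121.1, 96.6, 105.7, 0.0.
Season total = 924.7 DD.
Complete generations = ⌊924.7 / 223⌋ = 4.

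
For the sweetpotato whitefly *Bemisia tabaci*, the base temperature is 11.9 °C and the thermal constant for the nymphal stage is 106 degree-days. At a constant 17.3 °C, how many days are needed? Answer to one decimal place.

19.6 days

Daily accumulation = 17.3 − 11.9 = 5.4 DD/day.
Duration = 106 / 5.4 = 19.630 ≈ 19.6 days.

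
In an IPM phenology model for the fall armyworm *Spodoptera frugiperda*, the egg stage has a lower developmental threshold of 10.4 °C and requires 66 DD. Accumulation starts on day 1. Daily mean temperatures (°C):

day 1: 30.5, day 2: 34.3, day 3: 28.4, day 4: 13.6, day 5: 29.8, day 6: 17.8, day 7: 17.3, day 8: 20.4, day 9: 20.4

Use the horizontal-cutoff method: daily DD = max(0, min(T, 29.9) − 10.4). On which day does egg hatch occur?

day 5

Daily DD above 10.4 °C (capped at 19.5): 19.5, 19.5, 18.0, 3.2, 19.4, 7.4, 6.9, 10.0, 10.0.
Cumulative: 19.5, 39.0, 57.0, 60.2, 79.6, 87.0, 93.9, 103.9, 113.9.
The total first reaches 66 DD on day 5.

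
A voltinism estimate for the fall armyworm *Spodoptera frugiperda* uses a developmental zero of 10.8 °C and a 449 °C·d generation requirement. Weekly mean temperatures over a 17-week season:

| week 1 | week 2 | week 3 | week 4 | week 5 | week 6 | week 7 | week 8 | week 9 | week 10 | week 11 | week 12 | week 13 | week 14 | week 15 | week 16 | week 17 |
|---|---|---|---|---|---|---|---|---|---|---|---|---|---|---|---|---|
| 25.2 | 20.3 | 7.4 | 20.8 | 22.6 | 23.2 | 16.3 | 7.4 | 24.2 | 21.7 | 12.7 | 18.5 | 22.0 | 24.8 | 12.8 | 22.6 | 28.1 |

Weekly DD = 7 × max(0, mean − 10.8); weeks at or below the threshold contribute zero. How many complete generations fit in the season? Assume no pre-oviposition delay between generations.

2 generations

Weekly DD (7 × max(0, T̄ − 10.8)): 100.8, 66.5, 0.0, 70.0, 82.6, 86.8, 38.5, 0.0, 93.8, 76.3, 13.3, 53.9, 78.4, 98.0, 14.0, 82.6, 121.1.
Season total = 1076.6 DD.
Complete generations = ⌊1076.6 / 449⌋ = 2.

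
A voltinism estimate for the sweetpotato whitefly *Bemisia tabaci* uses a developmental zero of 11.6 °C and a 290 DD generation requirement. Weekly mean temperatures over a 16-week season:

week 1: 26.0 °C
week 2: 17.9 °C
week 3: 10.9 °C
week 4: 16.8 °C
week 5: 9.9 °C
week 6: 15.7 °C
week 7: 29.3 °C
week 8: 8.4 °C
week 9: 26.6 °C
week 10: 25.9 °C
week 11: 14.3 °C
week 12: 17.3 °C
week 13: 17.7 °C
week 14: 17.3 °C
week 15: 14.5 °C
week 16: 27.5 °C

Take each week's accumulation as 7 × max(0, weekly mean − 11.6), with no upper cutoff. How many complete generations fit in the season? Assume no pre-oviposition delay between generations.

2 generations

Weekly DD (7 × max(0, T̄ − 11.6)): 100.8, 44.1, 0.0, 36.4, 0.0, 28.7, 123.9, 0.0, 105.0, 100.1, 18.9, 39.9, 42.7, 39.9, 20.3, 111.3.
Season total = 812.0 DD.
Complete generations = ⌊812.0 / 290⌋ = 2.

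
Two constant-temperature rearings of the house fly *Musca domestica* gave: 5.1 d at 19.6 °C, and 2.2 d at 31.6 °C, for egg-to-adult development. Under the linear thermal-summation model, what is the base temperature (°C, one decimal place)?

10.5 °C

Under the model K = D·(T − T_b), so D₁·(T₁ − T_b) = D₂·(T₂ − T_b).
5.1·(19.6 − T_b) = 2.2·(31.6 − T_b)
T_b = (5.1·19.6 − 2.2·31.6) / (5.1 − 2.2) = 30.44 / 2.9 = 10.497 °C ≈ 10.5 °C.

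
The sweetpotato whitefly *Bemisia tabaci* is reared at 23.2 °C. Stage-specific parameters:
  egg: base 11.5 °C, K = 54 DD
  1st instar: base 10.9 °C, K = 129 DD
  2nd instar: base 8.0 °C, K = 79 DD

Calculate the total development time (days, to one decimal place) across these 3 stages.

egg: 54 / (23.2 − 11.5) = 54 / 11.7 = 4.615 d.
1st instar: 129 / (23.2 − 10.9) = 129 / 12.3 = 10.488 d.
2nd instar: 79 / (23.2 − 8.0) = 79 / 15.2 = 5.197 d.
Sum = 20.301 ≈ 20.3 days.

20.3 days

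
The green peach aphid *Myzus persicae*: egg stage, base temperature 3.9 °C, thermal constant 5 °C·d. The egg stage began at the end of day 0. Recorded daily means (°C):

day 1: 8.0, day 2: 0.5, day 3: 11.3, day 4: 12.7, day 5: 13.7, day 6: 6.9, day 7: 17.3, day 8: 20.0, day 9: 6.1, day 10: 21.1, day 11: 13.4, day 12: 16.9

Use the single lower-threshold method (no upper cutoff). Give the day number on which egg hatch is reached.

Daily DD above 3.9 °C: 4.1, 0.0, 7.4, 8.8, 9.8, 3.0, 13.4, 16.1, 2.2, 17.2, 9.5, 13.0.
Cumulative: 4.1, 4.1, 11.5, 20.3, 30.1, 33.1, 46.5, 62.6, 64.8, 82.0, 91.5, 104.5.
The total first reaches 5 DD on day 3.

day 3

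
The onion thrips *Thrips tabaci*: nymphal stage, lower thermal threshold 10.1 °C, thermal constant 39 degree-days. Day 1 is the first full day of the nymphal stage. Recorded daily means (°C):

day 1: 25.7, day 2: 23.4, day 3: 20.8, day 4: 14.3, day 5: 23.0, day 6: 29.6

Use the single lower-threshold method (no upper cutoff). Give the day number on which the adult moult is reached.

Daily DD above 10.1 °C: 15.6, 13.3, 10.7, 4.2, 12.9, 19.5.
Cumulative: 15.6, 28.9, 39.6, 43.8, 56.7, 76.2.
The total first reaches 39 DD on day 3.

day 3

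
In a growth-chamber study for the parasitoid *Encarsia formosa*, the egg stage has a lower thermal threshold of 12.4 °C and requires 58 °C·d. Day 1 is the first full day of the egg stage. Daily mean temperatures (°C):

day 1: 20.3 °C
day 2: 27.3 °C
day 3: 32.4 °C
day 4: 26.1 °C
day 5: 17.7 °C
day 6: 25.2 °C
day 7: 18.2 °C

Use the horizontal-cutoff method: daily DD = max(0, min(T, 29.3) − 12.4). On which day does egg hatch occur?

Daily DD above 12.4 °C (capped at 16.9): 7.9, 14.9, 16.9, 13.7, 5.3, 12.8, 5.8.
Cumulative: 7.9, 22.8, 39.7, 53.4, 58.7, 71.5, 77.3.
The total first reaches 58 DD on day 5.

day 5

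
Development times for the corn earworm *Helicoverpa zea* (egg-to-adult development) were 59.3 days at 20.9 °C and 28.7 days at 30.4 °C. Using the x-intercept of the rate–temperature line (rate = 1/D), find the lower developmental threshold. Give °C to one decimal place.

12.0 °C

Linear rate model ⇒ the product D·(T − T_b) is constant across temperatures.
59.3·(20.9 − T_b) = 28.7·(30.4 − T_b)
T_b = (59.3·20.9 − 28.7·30.4) / (59.3 − 28.7) = 366.89 / 30.6 = 11.990 °C ≈ 12.0 °C.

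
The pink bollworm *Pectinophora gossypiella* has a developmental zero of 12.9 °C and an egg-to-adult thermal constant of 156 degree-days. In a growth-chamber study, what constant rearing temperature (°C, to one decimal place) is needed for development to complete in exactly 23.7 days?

19.5 °C

Required daily accumulation = 156 / 23.7 = 6.582 DD/day.
T = T_base + 6.582 = 12.9 + 6.582 = 19.482 ≈ 19.5 °C.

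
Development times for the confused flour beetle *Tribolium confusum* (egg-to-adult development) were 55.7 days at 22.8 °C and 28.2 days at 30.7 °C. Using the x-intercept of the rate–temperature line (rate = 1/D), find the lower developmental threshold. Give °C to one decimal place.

14.7 °C

Equal thermal constants: D₁(T₁ − T_b) = D₂(T₂ − T_b).
55.7·(22.8 − T_b) = 28.2·(30.7 − T_b)
T_b = (55.7·22.8 − 28.2·30.7) / (55.7 − 28.2) = 404.22 / 27.5 = 14.699 °C ≈ 14.7 °C.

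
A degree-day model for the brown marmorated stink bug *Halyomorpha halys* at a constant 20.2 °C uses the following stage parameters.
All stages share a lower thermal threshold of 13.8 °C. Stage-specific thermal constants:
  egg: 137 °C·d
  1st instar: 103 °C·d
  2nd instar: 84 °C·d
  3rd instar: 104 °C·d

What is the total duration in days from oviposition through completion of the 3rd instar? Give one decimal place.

Daily accumulation at 20.2 °C = 20.2 − 13.8 = 6.4 DD/day.
Total K = 137 + 103 + 84 + 104 = 428 DD.
Total duration = 428 / 6.4 = 66.875 ≈ 66.9 days.

66.9 days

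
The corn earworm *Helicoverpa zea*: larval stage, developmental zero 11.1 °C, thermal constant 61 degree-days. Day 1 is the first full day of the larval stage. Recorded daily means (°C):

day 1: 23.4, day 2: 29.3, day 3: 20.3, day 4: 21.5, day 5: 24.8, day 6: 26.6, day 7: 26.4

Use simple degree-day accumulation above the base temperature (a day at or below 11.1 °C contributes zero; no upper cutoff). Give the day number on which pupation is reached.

Daily DD above 11.1 °C: 12.3, 18.2, 9.2, 10.4, 13.7, 15.5, 15.3.
Cumulative: 12.3, 30.5, 39.7, 50.1, 63.8, 79.3, 94.6.
The total first reaches 61 DD on day 5.

day 5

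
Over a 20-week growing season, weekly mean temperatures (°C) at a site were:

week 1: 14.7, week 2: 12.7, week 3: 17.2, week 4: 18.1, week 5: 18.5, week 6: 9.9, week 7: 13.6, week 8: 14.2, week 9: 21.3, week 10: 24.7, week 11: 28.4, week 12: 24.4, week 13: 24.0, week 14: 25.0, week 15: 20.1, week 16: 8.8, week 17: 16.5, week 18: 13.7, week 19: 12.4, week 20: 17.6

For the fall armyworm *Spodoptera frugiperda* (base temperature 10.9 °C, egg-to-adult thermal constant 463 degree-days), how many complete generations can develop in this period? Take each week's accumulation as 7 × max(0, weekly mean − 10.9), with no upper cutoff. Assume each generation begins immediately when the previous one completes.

2 generations

Weekly DD (7 × max(0, T̄ − 10.9)): 26.6, 12.6, 44.1, 50.4, 53.2, 0.0, 18.9, 23.1, 72.8, 96.6, 122.5, 94.5, 91.7, 98.7, 64.4, 0.0, 39.2, 19.6, 10.5, 46.9.
Season total = 986.3 DD.
Complete generations = ⌊986.3 / 463⌋ = 2.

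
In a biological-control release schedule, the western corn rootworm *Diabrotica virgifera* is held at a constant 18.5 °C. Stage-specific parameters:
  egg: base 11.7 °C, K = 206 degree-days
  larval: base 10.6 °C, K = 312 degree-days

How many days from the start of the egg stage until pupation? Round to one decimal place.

egg: 206 / (18.5 − 11.7) = 206 / 6.8 = 30.294 d.
larval: 312 / (18.5 − 10.6) = 312 / 7.9 = 39.494 d.
Sum = 69.788 ≈ 69.8 days.

69.8 days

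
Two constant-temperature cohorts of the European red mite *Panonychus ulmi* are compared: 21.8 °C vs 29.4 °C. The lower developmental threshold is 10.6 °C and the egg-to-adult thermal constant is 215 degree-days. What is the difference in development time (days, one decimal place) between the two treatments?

At 21.8 °C: 215 / (21.8 − 10.6) = 215 / 11.2 = 19.196 d.
At 29.4 °C: 215 / (29.4 − 10.6) = 215 / 18.8 = 11.436 d.
Difference = |19.196 − 11.436| = 7.760 ≈ 7.8 days.

7.8 days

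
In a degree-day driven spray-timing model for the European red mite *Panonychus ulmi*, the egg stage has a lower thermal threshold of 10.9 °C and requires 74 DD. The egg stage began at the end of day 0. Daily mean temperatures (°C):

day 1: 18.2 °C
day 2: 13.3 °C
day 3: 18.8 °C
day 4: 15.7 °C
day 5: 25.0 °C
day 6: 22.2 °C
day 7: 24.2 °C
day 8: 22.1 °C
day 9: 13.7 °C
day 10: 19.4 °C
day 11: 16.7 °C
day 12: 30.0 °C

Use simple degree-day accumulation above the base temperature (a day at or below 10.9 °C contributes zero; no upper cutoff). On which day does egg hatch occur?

Daily DD above 10.9 °C: 7.3, 2.4, 7.9, 4.8, 14.1, 11.3, 13.3, 11.2, 2.8, 8.5, 5.8, 19.1.
Cumulative: 7.3, 9.7, 17.6, 22.4, 36.5, 47.8, 61.1, 72.3, 75.1, 83.6, 89.4, 108.5.
The total first reaches 74 DD on day 9.

day 9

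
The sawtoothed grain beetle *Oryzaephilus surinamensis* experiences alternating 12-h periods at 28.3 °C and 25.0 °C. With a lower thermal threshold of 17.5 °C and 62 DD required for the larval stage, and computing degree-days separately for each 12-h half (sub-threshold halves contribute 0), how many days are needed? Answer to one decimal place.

Day half: max(0, 28.3 − 17.5) × 0.5 = 10.8 × 0.5 = 5.40 DD.
Night half: max(0, 25.0 − 17.5) × 0.5 = 7.5 × 0.5 = 3.75 DD.
Per 24 h: 9.15 DD/day.
Duration = 62 / 9.15 = 6.776 ≈ 6.8 days.

6.8 days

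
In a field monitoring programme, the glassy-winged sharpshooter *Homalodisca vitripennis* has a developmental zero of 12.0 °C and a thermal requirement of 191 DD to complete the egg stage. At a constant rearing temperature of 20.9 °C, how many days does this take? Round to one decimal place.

21.5 days

Daily accumulation = 20.9 − 12.0 = 8.9 DD/day.
Duration = 191 / 8.9 = 21.461 ≈ 21.5 days.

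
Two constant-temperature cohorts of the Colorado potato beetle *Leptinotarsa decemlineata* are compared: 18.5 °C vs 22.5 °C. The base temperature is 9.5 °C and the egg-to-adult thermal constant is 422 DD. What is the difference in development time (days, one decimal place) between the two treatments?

At 18.5 °C: 422 / (18.5 − 9.5) = 422 / 9.0 = 46.889 d.
At 22.5 °C: 422 / (22.5 − 9.5) = 422 / 13.0 = 32.462 d.
Difference = |46.889 − 32.462| = 14.427 ≈ 14.4 days.

14.4 days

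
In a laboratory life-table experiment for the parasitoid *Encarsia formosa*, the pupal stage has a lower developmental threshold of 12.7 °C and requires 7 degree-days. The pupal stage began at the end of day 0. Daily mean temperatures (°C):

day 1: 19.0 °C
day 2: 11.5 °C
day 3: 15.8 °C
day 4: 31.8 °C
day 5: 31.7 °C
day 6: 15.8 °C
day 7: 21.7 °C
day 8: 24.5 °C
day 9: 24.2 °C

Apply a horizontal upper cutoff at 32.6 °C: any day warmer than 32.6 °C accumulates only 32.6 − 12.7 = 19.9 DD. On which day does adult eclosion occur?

day 3

Daily DD above 12.7 °C (capped at 19.9): 6.3, 0.0, 3.1, 19.1, 19.0, 3.1, 9.0, 11.8, 11.5.
Cumulative: 6.3, 6.3, 9.4, 28.5, 47.5, 50.6, 59.6, 71.4, 82.9.
The total first reaches 7 DD on day 3.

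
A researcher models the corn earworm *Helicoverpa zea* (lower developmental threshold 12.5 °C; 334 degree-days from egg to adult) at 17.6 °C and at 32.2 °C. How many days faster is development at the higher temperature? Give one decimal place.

At 17.6 °C: 334 / (17.6 − 12.5) = 334 / 5.1 = 65.490 d.
At 32.2 °C: 334 / (32.2 − 12.5) = 334 / 19.7 = 16.954 d.
Difference = |65.490 − 16.954| = 48.536 ≈ 48.5 days.

48.5 days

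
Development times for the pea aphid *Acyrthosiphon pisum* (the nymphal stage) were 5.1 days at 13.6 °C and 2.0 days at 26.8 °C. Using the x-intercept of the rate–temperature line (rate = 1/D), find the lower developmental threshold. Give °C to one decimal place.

5.1 °C

Equal thermal constants: D₁(T₁ − T_b) = D₂(T₂ − T_b).
5.1·(13.6 − T_b) = 2.0·(26.8 − T_b)
T_b = (5.1·13.6 − 2.0·26.8) / (5.1 − 2.0) = 15.76 / 3.1 = 5.084 °C ≈ 5.1 °C.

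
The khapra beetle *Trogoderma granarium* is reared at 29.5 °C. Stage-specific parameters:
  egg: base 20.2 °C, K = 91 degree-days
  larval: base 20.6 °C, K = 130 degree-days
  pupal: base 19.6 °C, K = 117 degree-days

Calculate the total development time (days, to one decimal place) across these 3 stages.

egg: 91 / (29.5 − 20.2) = 91 / 9.3 = 9.785 d.
larval: 130 / (29.5 − 20.6) = 130 / 8.9 = 14.607 d.
pupal: 117 / (29.5 − 19.6) = 117 / 9.9 = 11.818 d.
Sum = 36.210 ≈ 36.2 days.

36.2 days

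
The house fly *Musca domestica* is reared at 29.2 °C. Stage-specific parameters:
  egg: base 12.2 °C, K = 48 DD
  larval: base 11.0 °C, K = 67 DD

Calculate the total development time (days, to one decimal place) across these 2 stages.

6.5 days

egg: 48 / (29.2 − 12.2) = 48 / 17.0 = 2.824 d.
larval: 67 / (29.2 − 11.0) = 67 / 18.2 = 3.681 d.
Sum = 6.505 ≈ 6.5 days.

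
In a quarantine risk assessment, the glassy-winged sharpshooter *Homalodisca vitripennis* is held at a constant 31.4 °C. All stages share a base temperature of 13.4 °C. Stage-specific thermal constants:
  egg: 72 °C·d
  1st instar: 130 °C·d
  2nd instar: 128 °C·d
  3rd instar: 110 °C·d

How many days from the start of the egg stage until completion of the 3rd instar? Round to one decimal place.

24.4 days

Daily accumulation at 31.4 °C = 31.4 − 13.4 = 18.0 DD/day.
Total K = 72 + 130 + 128 + 110 = 440 DD.
Total duration = 440 / 18.0 = 24.444 ≈ 24.4 days.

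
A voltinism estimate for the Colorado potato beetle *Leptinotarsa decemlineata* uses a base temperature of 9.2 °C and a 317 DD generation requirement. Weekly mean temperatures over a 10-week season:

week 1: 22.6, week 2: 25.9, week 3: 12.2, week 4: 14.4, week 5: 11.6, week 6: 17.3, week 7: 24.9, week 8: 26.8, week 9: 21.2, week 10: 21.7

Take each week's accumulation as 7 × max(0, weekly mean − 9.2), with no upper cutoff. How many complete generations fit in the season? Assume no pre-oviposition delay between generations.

2 generations

Weekly DD (7 × max(0, T̄ − 9.2)): 93.8, 116.9, 21.0, 36.4, 16.8, 56.7, 109.9, 123.2, 84.0, 87.5.
Season total = 746.2 DD.
Complete generations = ⌊746.2 / 317⌋ = 2.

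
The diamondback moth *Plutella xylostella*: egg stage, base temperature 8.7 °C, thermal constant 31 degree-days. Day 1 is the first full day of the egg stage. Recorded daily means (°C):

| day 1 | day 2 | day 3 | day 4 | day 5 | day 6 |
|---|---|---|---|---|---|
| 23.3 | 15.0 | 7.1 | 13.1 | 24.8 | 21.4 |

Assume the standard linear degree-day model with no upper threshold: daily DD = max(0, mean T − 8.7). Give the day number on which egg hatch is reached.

Daily DD above 8.7 °C: 14.6, 6.3, 0.0, 4.4, 16.1, 12.7.
Cumulative: 14.6, 20.9, 20.9, 25.3, 41.4, 54.1.
The total first reaches 31 DD on day 5.

day 5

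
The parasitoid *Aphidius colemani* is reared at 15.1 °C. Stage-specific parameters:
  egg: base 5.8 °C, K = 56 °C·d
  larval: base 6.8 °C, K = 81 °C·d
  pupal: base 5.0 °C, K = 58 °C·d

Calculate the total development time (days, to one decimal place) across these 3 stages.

egg: 56 / (15.1 − 5.8) = 56 / 9.3 = 6.022 d.
larval: 81 / (15.1 − 6.8) = 81 / 8.3 = 9.759 d.
pupal: 58 / (15.1 − 5.0) = 58 / 10.1 = 5.743 d.
Sum = 21.523 ≈ 21.5 days.

21.5 days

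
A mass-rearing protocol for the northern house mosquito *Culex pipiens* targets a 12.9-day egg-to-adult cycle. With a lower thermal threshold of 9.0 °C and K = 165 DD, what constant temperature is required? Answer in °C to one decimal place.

Required daily accumulation = 165 / 12.9 = 12.791 DD/day.
T = T_base + 12.791 = 9.0 + 12.791 = 21.791 ≈ 21.8 °C.

21.8 °C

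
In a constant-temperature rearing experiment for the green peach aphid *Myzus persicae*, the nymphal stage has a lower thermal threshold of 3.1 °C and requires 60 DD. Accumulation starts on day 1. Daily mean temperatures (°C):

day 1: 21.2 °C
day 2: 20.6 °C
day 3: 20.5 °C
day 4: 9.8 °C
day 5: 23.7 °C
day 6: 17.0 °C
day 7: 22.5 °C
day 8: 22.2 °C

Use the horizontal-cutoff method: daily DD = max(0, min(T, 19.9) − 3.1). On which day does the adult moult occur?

day 5

Daily DD above 3.1 °C (capped at 16.8): 16.8, 16.8, 16.8, 6.7, 16.8, 13.9, 16.8, 16.8.
Cumulative: 16.8, 33.6, 50.4, 57.1, 73.9, 87.8, 104.6, 121.4.
The total first reaches 60 DD on day 5.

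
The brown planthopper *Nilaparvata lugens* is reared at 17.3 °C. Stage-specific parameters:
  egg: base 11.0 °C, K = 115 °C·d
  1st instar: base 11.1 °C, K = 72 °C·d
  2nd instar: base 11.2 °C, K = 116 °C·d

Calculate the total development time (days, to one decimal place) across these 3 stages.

48.9 days

egg: 115 / (17.3 − 11.0) = 115 / 6.3 = 18.254 d.
1st instar: 72 / (17.3 − 11.1) = 72 / 6.2 = 11.613 d.
2nd instar: 116 / (17.3 − 11.2) = 116 / 6.1 = 19.016 d.
Sum = 48.883 ≈ 48.9 days.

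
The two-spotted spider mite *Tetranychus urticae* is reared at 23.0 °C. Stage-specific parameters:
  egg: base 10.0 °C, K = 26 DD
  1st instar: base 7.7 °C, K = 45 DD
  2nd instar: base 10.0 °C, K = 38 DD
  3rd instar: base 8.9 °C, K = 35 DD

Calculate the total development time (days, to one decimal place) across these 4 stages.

10.3 days

egg: 26 / (23.0 − 10.0) = 26 / 13.0 = 2.000 d.
1st instar: 45 / (23.0 − 7.7) = 45 / 15.3 = 2.941 d.
2nd instar: 38 / (23.0 − 10.0) = 38 / 13.0 = 2.923 d.
3rd instar: 35 / (23.0 − 8.9) = 35 / 14.1 = 2.482 d.
Sum = 10.347 ≈ 10.3 days.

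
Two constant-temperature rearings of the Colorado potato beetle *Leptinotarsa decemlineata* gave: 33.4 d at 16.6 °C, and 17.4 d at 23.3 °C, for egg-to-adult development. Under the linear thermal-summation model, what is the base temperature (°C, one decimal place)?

Equal thermal constants: D₁(T₁ − T_b) = D₂(T₂ − T_b).
33.4·(16.6 − T_b) = 17.4·(23.3 − T_b)
T_b = (33.4·16.6 − 17.4·23.3) / (33.4 − 17.4) = 149.02 / 16.0 = 9.314 °C ≈ 9.3 °C.

9.3 °C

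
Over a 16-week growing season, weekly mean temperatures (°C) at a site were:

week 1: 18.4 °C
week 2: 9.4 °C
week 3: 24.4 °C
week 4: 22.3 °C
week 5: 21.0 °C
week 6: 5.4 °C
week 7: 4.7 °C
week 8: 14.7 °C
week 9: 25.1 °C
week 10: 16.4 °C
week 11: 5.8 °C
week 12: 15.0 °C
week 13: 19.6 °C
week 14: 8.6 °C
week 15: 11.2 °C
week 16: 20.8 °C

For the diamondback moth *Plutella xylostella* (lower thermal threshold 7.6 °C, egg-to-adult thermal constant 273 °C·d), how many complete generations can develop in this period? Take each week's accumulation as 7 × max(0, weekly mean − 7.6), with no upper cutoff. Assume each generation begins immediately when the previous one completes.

Weekly DD (7 × max(0, T̄ − 7.6)): 75.6, 12.6, 117.6, 102.9, 93.8, 0.0, 0.0, 49.7, 122.5, 61.6, 0.0, 51.8, 84.0, 7.0, 25.2, 92.4.
Season total = 896.7 DD.
Complete generations = ⌊896.7 / 273⌋ = 3.

3 generations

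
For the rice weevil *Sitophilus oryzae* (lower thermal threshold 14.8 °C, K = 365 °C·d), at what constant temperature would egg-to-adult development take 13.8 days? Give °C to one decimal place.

41.2 °C

Required daily accumulation = 365 / 13.8 = 26.449 DD/day.
T = T_base + 26.449 = 14.8 + 26.449 = 41.249 ≈ 41.2 °C.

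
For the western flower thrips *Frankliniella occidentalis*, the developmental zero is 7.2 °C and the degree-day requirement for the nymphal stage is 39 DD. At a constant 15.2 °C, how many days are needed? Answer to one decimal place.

Daily accumulation = 15.2 − 7.2 = 8.0 DD/day.
Duration = 39 / 8.0 = 4.875 ≈ 4.9 days.

4.9 days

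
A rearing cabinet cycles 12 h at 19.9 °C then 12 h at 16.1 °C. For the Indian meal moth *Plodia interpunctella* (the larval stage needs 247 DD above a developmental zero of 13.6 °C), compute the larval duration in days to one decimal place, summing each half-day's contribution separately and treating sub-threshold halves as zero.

Day half: max(0, 19.9 − 13.6) × 0.5 = 6.3 × 0.5 = 3.15 DD.
Night half: max(0, 16.1 − 13.6) × 0.5 = 2.5 × 0.5 = 1.25 DD.
Per 24 h: 4.40 DD/day.
Duration = 247 / 4.40 = 56.136 ≈ 56.1 days.

56.1 days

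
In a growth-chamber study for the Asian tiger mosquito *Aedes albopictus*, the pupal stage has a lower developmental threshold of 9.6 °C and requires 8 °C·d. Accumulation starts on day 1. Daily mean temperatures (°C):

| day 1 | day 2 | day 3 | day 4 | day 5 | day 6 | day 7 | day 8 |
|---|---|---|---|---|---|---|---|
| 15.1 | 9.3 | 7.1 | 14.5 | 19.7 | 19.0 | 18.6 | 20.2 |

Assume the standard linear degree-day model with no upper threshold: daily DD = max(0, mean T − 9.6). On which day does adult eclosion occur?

day 4

Daily DD above 9.6 °C: 5.5, 0.0, 0.0, 4.9, 10.1, 9.4, 9.0, 10.6.
Cumulative: 5.5, 5.5, 5.5, 10.4, 20.5, 29.9, 38.9, 49.5.
The total first reaches 8 DD on day 4.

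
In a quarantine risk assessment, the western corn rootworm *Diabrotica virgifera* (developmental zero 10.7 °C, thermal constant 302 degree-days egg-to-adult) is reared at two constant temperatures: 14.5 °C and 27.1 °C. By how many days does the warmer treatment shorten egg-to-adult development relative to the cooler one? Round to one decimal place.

At 14.5 °C: 302 / (14.5 − 10.7) = 302 / 3.8 = 79.474 d.
At 27.1 °C: 302 / (27.1 − 10.7) = 302 / 16.4 = 18.415 d.
Difference = |79.474 − 18.415| = 61.059 ≈ 61.1 days.

61.1 days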